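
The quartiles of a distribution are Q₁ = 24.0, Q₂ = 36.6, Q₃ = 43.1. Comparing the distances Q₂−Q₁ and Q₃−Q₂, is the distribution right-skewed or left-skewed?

left-skewed

Q₂ − Q₁ = 12.6;  Q₃ − Q₂ = 6.5
Q₂ − Q₁ > Q₃ − Q₂ ⇒ the lower half is more spread out ⇒ left-skewed.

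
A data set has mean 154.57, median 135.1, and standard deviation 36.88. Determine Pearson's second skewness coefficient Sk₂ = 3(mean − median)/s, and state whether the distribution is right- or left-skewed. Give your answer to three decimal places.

Sk₂ = 3(154.57 − 135.1) / 36.88 = 3 × 19.4700 / 36.88
    = 58.4100 / 36.88 ≈ 1.584
Sk₂ > 0 ⇒ mean > median ⇒ right-skewed (positive skew).

1.584, right-skewed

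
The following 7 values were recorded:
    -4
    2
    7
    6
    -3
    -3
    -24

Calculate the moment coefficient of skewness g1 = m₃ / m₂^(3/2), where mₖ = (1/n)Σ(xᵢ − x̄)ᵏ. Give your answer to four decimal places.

-1.2789

x̄ = (-4 + 2 + 7 + 6 - 3 - 3 - 24) / 7 = -2.7143
deviations (xᵢ − x̄): -1.2857, 4.7143, 9.7143, 8.7143, -0.2857, -0.2857, -21.2857
Σ(xᵢ − x̄)² = 647.4286 ⇒ m₂ = 647.4286/7 = 92.48980
Σ(xᵢ − x̄)³ = -7963.1020 ⇒ m₃ = -7963.1020/7 = -1137.58601
m₂^(3/2) = 92.48980^(1.5) = 889.48931
g1 = m₃ / m₂^(3/2) = -1137.58601 / 889.48931 ≈ -1.2789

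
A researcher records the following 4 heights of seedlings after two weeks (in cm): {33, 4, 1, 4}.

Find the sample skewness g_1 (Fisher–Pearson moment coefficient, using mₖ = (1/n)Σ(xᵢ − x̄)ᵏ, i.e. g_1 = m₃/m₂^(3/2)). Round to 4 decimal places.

x̄ = (33 + 4 + 1 + 4) / 4 = 10.5000
deviations (xᵢ − x̄): 22.5000, -6.5000, -9.5000, -6.5000
Σ(xᵢ − x̄)² = 681.0000 ⇒ m₂ = 681.0000/4 = 170.25000
Σ(xᵢ − x̄)³ = 9984.0000 ⇒ m₃ = 9984.0000/4 = 2496.00000
m₂^(3/2) = 170.25000^(1.5) = 2221.42002
g_1 = m₃ / m₂^(3/2) = 2496.00000 / 2221.42002 ≈ 1.1236

1.1236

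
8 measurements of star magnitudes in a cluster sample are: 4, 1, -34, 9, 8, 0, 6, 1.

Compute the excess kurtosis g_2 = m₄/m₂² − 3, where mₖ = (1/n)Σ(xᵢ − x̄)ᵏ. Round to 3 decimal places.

x̄ = -0.6250
Σ(xᵢ − x̄)² = 1351.8750 ⇒ m₂ = 168.98438
Σ(xᵢ − x̄)⁴ = 1257266.6191 ⇒ m₄ = 157158.32739
m₂² = 28555.71899
g_2 = m₄/m₂² − 3 = 5.50357 − 3 ≈ 2.504

2.504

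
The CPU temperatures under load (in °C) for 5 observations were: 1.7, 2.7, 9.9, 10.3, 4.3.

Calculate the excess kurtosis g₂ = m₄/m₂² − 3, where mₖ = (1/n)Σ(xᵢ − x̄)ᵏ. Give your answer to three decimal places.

x̄ = 5.7800
Σ(xᵢ − x̄)² = 65.7280 ⇒ m₂ = 13.14560
Σ(xᵢ − x̄)⁴ = 1077.4238 ⇒ m₄ = 215.48475
m₂² = 172.80680
g₂ = m₄/m₂² − 3 = 1.24697 − 3 ≈ -1.753

-1.753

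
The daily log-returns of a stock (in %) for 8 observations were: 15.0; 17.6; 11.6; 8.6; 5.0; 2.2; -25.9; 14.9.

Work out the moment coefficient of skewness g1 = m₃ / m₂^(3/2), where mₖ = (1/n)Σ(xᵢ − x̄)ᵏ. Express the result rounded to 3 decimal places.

-1.672

x̄ = (15.0 + 17.6 + 11.6 + 8.6 + 5.0 + 2.2 - 25.9 + 14.9) / 8 = 6.1250
deviations (xᵢ − x̄): 8.8750, 11.4750, 5.4750, 2.4750, -1.1250, -3.9250, -32.0250, 8.7750
Σ(xᵢ − x̄)² = 1365.8150 ⇒ m₂ = 1365.8150/8 = 170.72687
Σ(xᵢ − x̄)³ = -29841.7702 ⇒ m₃ = -29841.7702/8 = -3730.22128
m₂^(3/2) = 170.72687^(1.5) = 2230.75994
g1 = m₃ / m₂^(3/2) = -3730.22128 / 2230.75994 ≈ -1.672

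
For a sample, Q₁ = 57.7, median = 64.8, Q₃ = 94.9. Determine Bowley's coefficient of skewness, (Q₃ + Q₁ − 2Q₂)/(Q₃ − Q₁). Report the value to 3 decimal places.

numerator: Q₃ + Q₁ − 2Q₂ = 94.9 + 57.7 − 2×64.8 = 23.0000
denominator: Q₃ − Q₁ = 94.9 − 57.7 = 37.2000
Bowley skewness = 23.0000 / 37.2000 ≈ 0.618

0.618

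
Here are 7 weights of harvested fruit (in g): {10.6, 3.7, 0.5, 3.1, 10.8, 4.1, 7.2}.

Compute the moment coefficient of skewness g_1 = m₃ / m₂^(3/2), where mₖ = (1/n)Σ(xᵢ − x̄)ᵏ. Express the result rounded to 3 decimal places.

0.236

x̄ = (10.6 + 3.7 + 0.5 + 3.1 + 10.8 + 4.1 + 7.2) / 7 = 5.7143
deviations (xᵢ − x̄): 4.8857, -2.0143, -5.2143, -2.6143, 5.0857, -1.6143, 1.4857
Σ(xᵢ − x̄)² = 92.6286 ⇒ m₂ = 92.6286/7 = 13.23265
Σ(xᵢ − x̄)³ = 79.4252 ⇒ m₃ = 79.4252/7 = 11.34645
m₂^(3/2) = 13.23265^(1.5) = 48.13604
g_1 = m₃ / m₂^(3/2) = 11.34645 / 48.13604 ≈ 0.236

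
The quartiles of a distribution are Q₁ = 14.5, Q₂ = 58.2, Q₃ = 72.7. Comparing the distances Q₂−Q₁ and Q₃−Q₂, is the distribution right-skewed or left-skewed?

Q₂ − Q₁ = 43.7;  Q₃ − Q₂ = 14.5
Q₂ − Q₁ > Q₃ − Q₂ ⇒ the lower half is more spread out ⇒ left-skewed.

left-skewed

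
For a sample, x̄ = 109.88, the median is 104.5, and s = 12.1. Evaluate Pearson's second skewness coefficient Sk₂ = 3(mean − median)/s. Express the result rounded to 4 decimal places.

1.3339

Sk₂ = 3(109.88 − 104.5) / 12.1 = 3 × 5.3800 / 12.1
    = 16.1400 / 12.1 ≈ 1.3339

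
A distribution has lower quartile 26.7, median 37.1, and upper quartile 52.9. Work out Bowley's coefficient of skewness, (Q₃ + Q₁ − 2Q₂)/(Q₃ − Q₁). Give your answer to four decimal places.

0.2061

numerator: Q₃ + Q₁ − 2Q₂ = 52.9 + 26.7 − 2×37.1 = 5.4000
denominator: Q₃ − Q₁ = 52.9 − 26.7 = 26.2000
Bowley skewness = 5.4000 / 26.2000 ≈ 0.2061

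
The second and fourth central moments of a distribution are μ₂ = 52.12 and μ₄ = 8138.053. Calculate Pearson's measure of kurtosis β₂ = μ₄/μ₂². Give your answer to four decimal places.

2.9958

μ₂² = 52.12² = 2716.49440
μ₄/μ₂² = 8138.053 / 2716.49440 = 2.99579
β₂ ≈ 2.9958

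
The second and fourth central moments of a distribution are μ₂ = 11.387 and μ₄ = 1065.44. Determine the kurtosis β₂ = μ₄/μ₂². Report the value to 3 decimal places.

8.217

μ₂² = 11.387² = 129.66377
μ₄/μ₂² = 1065.44 / 129.66377 = 8.21694
β₂ ≈ 8.217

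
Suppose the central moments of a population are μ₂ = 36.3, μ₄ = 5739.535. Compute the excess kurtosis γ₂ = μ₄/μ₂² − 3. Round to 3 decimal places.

μ₂² = 36.3² = 1317.69000
μ₄/μ₂² = 5739.535 / 1317.69000 = 4.35576
γ₂ = 4.35576 − 3 ≈ 1.356

1.356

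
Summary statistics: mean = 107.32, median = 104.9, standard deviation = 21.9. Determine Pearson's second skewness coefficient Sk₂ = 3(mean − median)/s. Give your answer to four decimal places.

Sk₂ = 3(107.32 − 104.9) / 21.9 = 3 × 2.4200 / 21.9
    = 7.2600 / 21.9 ≈ 0.3315

0.3315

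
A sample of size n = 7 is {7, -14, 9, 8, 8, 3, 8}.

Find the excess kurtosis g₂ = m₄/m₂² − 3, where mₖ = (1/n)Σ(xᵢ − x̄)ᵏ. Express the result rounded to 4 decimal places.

x̄ = 4.1429
Σ(xᵢ − x̄)² = 406.8571 ⇒ m₂ = 58.12245
Σ(xᵢ − x̄)⁴ = 109637.3994 ⇒ m₄ = 15662.48563
m₂² = 3378.21908
g₂ = m₄/m₂² − 3 = 4.63631 − 3 ≈ 1.6363

1.6363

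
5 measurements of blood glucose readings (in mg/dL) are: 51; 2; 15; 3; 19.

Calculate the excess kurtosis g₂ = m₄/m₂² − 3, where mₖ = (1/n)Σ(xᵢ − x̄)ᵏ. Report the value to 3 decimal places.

-0.392

x̄ = 18.0000
Σ(xᵢ − x̄)² = 1580.0000 ⇒ m₂ = 316.00000
Σ(xᵢ − x̄)⁴ = 1302164.0000 ⇒ m₄ = 260432.80000
m₂² = 99856.00000
g₂ = m₄/m₂² − 3 = 2.60808 − 3 ≈ -0.392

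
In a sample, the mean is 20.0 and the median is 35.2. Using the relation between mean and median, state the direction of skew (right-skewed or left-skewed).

left-skewed

mean − median = 20.0 − 35.2 = -15.2
mean < median ⇒ the longer tail is on the left ⇒ left-skewed (negatively skewed).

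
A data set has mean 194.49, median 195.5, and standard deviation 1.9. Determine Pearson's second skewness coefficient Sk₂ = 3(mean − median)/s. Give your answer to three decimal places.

Sk₂ = 3(194.49 − 195.5) / 1.9 = 3 × -1.0100 / 1.9
    = -3.0300 / 1.9 ≈ -1.595

-1.595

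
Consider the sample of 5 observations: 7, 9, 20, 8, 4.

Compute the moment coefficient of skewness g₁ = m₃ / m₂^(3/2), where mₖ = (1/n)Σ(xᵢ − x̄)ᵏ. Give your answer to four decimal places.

1.1378

x̄ = (7 + 9 + 20 + 8 + 4) / 5 = 9.6000
deviations (xᵢ − x̄): -2.6000, -0.6000, 10.4000, -1.6000, -5.6000
Σ(xᵢ − x̄)² = 149.2000 ⇒ m₂ = 149.2000/5 = 29.84000
Σ(xᵢ − x̄)³ = 927.3600 ⇒ m₃ = 927.3600/5 = 185.47200
m₂^(3/2) = 29.84000^(1.5) = 163.00399
g₁ = m₃ / m₂^(3/2) = 185.47200 / 163.00399 ≈ 1.1378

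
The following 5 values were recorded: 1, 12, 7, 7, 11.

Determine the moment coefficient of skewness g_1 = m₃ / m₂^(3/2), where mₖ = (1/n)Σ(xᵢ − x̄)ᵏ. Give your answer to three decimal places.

x̄ = (1 + 12 + 7 + 7 + 11) / 5 = 7.6000
deviations (xᵢ − x̄): -6.6000, 4.4000, -0.6000, -0.6000, 3.4000
Σ(xᵢ − x̄)² = 75.2000 ⇒ m₂ = 75.2000/5 = 15.04000
Σ(xᵢ − x̄)³ = -163.4400 ⇒ m₃ = -163.4400/5 = -32.68800
m₂^(3/2) = 15.04000^(1.5) = 58.32728
g_1 = m₃ / m₂^(3/2) = -32.68800 / 58.32728 ≈ -0.560

-0.560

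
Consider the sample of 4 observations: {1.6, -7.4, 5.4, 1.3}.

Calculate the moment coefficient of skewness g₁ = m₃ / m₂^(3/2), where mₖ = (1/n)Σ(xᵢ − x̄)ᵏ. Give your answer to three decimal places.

x̄ = (1.6 - 7.4 + 5.4 + 1.3) / 4 = 0.2250
deviations (xᵢ − x̄): 1.3750, -7.6250, 5.1750, 1.0750
Σ(xᵢ − x̄)² = 87.9675 ⇒ m₂ = 87.9675/4 = 21.99188
Σ(xᵢ − x̄)³ = -300.8906 ⇒ m₃ = -300.8906/4 = -75.22266
m₂^(3/2) = 21.99188^(1.5) = 103.13199
g₁ = m₃ / m₂^(3/2) = -75.22266 / 103.13199 ≈ -0.729

-0.729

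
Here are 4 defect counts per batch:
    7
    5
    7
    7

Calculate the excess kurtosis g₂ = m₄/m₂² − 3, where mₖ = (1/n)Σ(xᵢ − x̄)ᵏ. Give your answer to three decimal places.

x̄ = 6.5000
Σ(xᵢ − x̄)² = 3.0000 ⇒ m₂ = 0.75000
Σ(xᵢ − x̄)⁴ = 5.2500 ⇒ m₄ = 1.31250
m₂² = 0.56250
g₂ = m₄/m₂² − 3 = 2.33333 − 3 ≈ -0.667

-0.667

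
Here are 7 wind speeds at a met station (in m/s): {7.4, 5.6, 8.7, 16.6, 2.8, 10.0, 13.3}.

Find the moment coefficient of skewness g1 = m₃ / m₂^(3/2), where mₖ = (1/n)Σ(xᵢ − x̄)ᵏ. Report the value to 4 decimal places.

0.2867

x̄ = (7.4 + 5.6 + 8.7 + 16.6 + 2.8 + 10.0 + 13.3) / 7 = 9.2000
deviations (xᵢ − x̄): -1.8000, -3.6000, -0.5000, 7.4000, -6.4000, 0.8000, 4.1000
Σ(xᵢ − x̄)² = 129.6200 ⇒ m₂ = 129.6200/7 = 18.51714
Σ(xᵢ − x̄)³ = 159.9000 ⇒ m₃ = 159.9000/7 = 22.84286
m₂^(3/2) = 18.51714^(1.5) = 79.68214
g1 = m₃ / m₂^(3/2) = 22.84286 / 79.68214 ≈ 0.2867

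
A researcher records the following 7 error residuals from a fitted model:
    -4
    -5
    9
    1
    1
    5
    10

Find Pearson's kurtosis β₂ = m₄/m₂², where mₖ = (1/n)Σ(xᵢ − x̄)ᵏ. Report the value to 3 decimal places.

x̄ = 2.4286
Σ(xᵢ − x̄)² = 207.7143 ⇒ m₂ = 29.67347
Σ(xᵢ − x̄)⁴ = 9956.3324 ⇒ m₄ = 1422.33319
m₂² = 880.51479
β₂ = m₄/m₂² = 1422.33319 / 880.51479 ≈ 1.615

1.615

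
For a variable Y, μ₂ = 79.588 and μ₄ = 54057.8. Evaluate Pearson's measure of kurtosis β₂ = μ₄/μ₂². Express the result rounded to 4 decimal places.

μ₂² = 79.588² = 6334.24974
μ₄/μ₂² = 54057.8 / 6334.24974 = 8.53421
β₂ ≈ 8.5342

8.5342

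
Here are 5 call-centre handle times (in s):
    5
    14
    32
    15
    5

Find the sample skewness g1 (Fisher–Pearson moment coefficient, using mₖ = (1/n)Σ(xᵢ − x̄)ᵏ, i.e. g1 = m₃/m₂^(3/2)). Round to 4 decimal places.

0.8500

x̄ = (5 + 14 + 32 + 15 + 5) / 5 = 14.2000
deviations (xᵢ − x̄): -9.2000, -0.2000, 17.8000, 0.8000, -9.2000
Σ(xᵢ − x̄)² = 486.8000 ⇒ m₂ = 486.8000/5 = 97.36000
Σ(xᵢ − x̄)³ = 4082.8800 ⇒ m₃ = 4082.8800/5 = 816.57600
m₂^(3/2) = 97.36000^(1.5) = 960.66252
g1 = m₃ / m₂^(3/2) = 816.57600 / 960.66252 ≈ 0.8500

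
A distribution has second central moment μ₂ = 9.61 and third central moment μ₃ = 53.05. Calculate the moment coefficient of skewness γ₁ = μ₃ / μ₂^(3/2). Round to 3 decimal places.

σ = √μ₂ = √9.61 = 3.10000
σ³ = μ₂^(3/2) = 29.79100
γ₁ = μ₃/σ³ = 53.05 / 29.79100 ≈ 1.781

1.781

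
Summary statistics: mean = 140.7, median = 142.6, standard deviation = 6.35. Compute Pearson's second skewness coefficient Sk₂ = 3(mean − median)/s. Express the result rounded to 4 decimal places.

-0.8976

Sk₂ = 3(140.7 − 142.6) / 6.35 = 3 × -1.9000 / 6.35
    = -5.7000 / 6.35 ≈ -0.8976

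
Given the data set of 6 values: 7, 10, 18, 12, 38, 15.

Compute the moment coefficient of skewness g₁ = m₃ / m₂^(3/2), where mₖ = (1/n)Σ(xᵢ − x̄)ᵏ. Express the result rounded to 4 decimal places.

x̄ = (7 + 10 + 18 + 12 + 38 + 15) / 6 = 16.6667
deviations (xᵢ − x̄): -9.6667, -6.6667, 1.3333, -4.6667, 21.3333, -1.6667
Σ(xᵢ − x̄)² = 619.3333 ⇒ m₂ = 619.3333/6 = 103.22222
Σ(xᵢ − x̄)³ = 8405.5556 ⇒ m₃ = 8405.5556/6 = 1400.92593
m₂^(3/2) = 103.22222^(1.5) = 1048.72062
g₁ = m₃ / m₂^(3/2) = 1400.92593 / 1048.72062 ≈ 1.3358

1.3358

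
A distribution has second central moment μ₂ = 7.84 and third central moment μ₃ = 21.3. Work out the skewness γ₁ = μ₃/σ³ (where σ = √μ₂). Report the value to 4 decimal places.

σ = √μ₂ = √7.84 = 2.80000
σ³ = μ₂^(3/2) = 21.95200
γ₁ = μ₃/σ³ = 21.3 / 21.95200 ≈ 0.9703

0.9703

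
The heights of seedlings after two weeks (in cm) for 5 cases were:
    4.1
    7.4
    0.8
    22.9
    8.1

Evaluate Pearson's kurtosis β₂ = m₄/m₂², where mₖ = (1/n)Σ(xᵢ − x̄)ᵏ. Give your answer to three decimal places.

x̄ = 8.6600
Σ(xᵢ − x̄)² = 287.2520 ⇒ m₂ = 57.45040
Σ(xᵢ − x̄)⁴ = 45370.4667 ⇒ m₄ = 9074.09333
m₂² = 3300.54846
β₂ = m₄/m₂² = 9074.09333 / 3300.54846 ≈ 2.749

2.749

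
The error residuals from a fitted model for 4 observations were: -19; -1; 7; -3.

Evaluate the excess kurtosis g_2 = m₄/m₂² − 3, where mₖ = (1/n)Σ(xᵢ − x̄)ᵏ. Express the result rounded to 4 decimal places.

-0.9375

x̄ = -4.0000
Σ(xᵢ − x̄)² = 356.0000 ⇒ m₂ = 89.00000
Σ(xᵢ − x̄)⁴ = 65348.0000 ⇒ m₄ = 16337.00000
m₂² = 7921.00000
g_2 = m₄/m₂² − 3 = 2.06249 − 3 ≈ -0.9375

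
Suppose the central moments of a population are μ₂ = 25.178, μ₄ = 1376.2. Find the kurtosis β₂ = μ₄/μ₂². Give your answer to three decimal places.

μ₂² = 25.178² = 633.93168
μ₄/μ₂² = 1376.2 / 633.93168 = 2.17090
β₂ ≈ 2.171

2.171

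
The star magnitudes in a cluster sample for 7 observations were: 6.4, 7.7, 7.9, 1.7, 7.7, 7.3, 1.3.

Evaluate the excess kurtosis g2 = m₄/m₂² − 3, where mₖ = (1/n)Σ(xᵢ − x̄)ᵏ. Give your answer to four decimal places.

-1.1348

x̄ = 5.7143
Σ(xᵢ − x̄)² = 51.2486 ⇒ m₂ = 7.32122
Σ(xᵢ − x̄)⁴ = 699.8401 ⇒ m₄ = 99.97715
m₂² = 53.60033
g2 = m₄/m₂² − 3 = 1.86523 − 3 ≈ -1.1348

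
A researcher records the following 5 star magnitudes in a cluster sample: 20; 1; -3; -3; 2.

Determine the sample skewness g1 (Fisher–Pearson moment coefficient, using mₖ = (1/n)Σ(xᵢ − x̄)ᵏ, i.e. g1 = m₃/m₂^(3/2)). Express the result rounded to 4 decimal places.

x̄ = (20 + 1 - 3 - 3 + 2) / 5 = 3.4000
deviations (xᵢ − x̄): 16.6000, -2.4000, -6.4000, -6.4000, -1.4000
Σ(xᵢ − x̄)² = 365.2000 ⇒ m₂ = 365.2000/5 = 73.04000
Σ(xᵢ − x̄)³ = 4033.4400 ⇒ m₃ = 4033.4400/5 = 806.68800
m₂^(3/2) = 73.04000^(1.5) = 624.22498
g1 = m₃ / m₂^(3/2) = 806.68800 / 624.22498 ≈ 1.2923

1.2923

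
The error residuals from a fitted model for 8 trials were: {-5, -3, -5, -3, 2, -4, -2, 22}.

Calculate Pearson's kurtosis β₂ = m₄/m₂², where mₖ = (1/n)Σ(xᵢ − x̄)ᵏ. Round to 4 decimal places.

x̄ = 0.2500
Σ(xᵢ − x̄)² = 575.5000 ⇒ m₂ = 71.93750
Σ(xᵢ − x̄)⁴ = 225891.9063 ⇒ m₄ = 28236.48828
m₂² = 5175.00391
β₂ = m₄/m₂² = 28236.48828 / 5175.00391 ≈ 5.4563

5.4563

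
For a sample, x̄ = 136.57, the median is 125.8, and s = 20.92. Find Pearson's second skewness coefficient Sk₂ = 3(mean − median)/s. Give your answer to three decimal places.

1.544

Sk₂ = 3(136.57 − 125.8) / 20.92 = 3 × 10.7700 / 20.92
    = 32.3100 / 20.92 ≈ 1.544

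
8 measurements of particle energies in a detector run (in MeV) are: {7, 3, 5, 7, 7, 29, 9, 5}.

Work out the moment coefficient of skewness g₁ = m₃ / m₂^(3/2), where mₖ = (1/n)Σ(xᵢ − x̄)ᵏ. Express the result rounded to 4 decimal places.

2.0527

x̄ = (7 + 3 + 5 + 7 + 7 + 29 + 9 + 5) / 8 = 9.0000
deviations (xᵢ − x̄): -2.0000, -6.0000, -4.0000, -2.0000, -2.0000, 20.0000, 0.0000, -4.0000
Σ(xᵢ − x̄)² = 480.0000 ⇒ m₂ = 480.0000/8 = 60.00000
Σ(xᵢ − x̄)³ = 7632.0000 ⇒ m₃ = 7632.0000/8 = 954.00000
m₂^(3/2) = 60.00000^(1.5) = 464.75800
g₁ = m₃ / m₂^(3/2) = 954.00000 / 464.75800 ≈ 2.0527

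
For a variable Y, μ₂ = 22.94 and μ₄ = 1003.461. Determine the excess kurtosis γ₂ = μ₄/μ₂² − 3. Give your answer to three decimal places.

-1.093

μ₂² = 22.94² = 526.24360
μ₄/μ₂² = 1003.461 / 526.24360 = 1.90684
γ₂ = 1.90684 − 3 ≈ -1.093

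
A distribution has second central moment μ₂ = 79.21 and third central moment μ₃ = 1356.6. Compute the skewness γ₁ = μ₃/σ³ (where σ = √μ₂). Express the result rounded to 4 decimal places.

σ = √μ₂ = √79.21 = 8.90000
σ³ = μ₂^(3/2) = 704.96900
γ₁ = μ₃/σ³ = 1356.6 / 704.96900 ≈ 1.9243

1.9243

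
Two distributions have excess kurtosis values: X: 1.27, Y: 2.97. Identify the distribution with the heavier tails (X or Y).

Higher excess kurtosis ⇒ heavier tails relative to the normal distribution.
1.27 vs 2.97: the larger is 2.97, so Y has heavier tails.

Y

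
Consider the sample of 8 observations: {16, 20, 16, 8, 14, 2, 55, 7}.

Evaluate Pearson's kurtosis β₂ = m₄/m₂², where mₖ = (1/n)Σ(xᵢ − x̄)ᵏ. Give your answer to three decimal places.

4.815

x̄ = 17.2500
Σ(xᵢ − x̄)² = 1869.5000 ⇒ m₂ = 233.68750
Σ(xᵢ − x̄)⁴ = 2103421.1563 ⇒ m₄ = 262927.64453
m₂² = 54609.84766
β₂ = m₄/m₂² = 262927.64453 / 54609.84766 ≈ 4.815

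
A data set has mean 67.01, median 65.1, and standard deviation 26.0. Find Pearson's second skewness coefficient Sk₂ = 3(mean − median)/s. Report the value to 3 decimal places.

0.220

Sk₂ = 3(67.01 − 65.1) / 26.0 = 3 × 1.9100 / 26.0
    = 5.7300 / 26.0 ≈ 0.220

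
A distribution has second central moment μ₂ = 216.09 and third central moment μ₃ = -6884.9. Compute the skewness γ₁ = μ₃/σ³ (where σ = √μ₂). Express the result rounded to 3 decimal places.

σ = √μ₂ = √216.09 = 14.70000
σ³ = μ₂^(3/2) = 3176.52300
γ₁ = μ₃/σ³ = -6884.9 / 3176.52300 ≈ -2.167

-2.167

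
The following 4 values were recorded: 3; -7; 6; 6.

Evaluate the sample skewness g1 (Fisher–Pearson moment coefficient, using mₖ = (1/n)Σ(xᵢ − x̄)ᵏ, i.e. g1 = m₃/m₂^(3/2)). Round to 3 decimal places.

x̄ = (3 - 7 + 6 + 6) / 4 = 2.0000
deviations (xᵢ − x̄): 1.0000, -9.0000, 4.0000, 4.0000
Σ(xᵢ − x̄)² = 114.0000 ⇒ m₂ = 114.0000/4 = 28.50000
Σ(xᵢ − x̄)³ = -600.0000 ⇒ m₃ = -600.0000/4 = -150.00000
m₂^(3/2) = 28.50000^(1.5) = 152.14837
g1 = m₃ / m₂^(3/2) = -150.00000 / 152.14837 ≈ -0.986

-0.986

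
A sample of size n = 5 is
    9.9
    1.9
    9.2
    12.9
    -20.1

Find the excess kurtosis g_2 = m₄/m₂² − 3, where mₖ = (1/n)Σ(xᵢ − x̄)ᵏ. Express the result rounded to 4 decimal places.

-0.2115

x̄ = 2.7600
Σ(xᵢ − x̄)² = 718.5920 ⇒ m₂ = 143.71840
Σ(xᵢ − x̄)⁴ = 287980.8346 ⇒ m₄ = 57596.16692
m₂² = 20654.97850
g_2 = m₄/m₂² − 3 = 2.78849 − 3 ≈ -0.2115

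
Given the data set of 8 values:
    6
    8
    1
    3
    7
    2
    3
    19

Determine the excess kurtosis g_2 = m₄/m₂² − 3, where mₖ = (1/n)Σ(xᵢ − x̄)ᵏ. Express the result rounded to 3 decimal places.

1.228

x̄ = 6.1250
Σ(xᵢ − x̄)² = 232.8750 ⇒ m₂ = 29.10938
Σ(xᵢ − x̄)⁴ = 28661.3379 ⇒ m₄ = 3582.66724
m₂² = 847.35571
g_2 = m₄/m₂² − 3 = 4.22806 − 3 ≈ 1.228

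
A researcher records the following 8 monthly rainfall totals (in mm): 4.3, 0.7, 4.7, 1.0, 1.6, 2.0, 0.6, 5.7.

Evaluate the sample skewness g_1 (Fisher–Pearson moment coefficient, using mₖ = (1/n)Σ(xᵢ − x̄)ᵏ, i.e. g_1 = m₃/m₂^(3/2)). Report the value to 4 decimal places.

0.4836

x̄ = (4.3 + 0.7 + 4.7 + 1.0 + 1.6 + 2.0 + 0.6 + 5.7) / 8 = 2.5750
deviations (xᵢ − x̄): 1.7250, -1.8750, 2.1250, -1.5750, -0.9750, -0.5750, -1.9750, 3.1250
Σ(xᵢ − x̄)² = 28.4350 ⇒ m₂ = 28.4350/8 = 3.55438
Σ(xᵢ − x̄)³ = 25.9267 ⇒ m₃ = 25.9267/8 = 3.24084
m₂^(3/2) = 3.55438^(1.5) = 6.70108
g_1 = m₃ / m₂^(3/2) = 3.24084 / 6.70108 ≈ 0.4836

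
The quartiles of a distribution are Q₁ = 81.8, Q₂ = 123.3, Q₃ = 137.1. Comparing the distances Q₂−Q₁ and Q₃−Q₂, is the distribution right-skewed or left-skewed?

left-skewed

Q₂ − Q₁ = 41.5;  Q₃ − Q₂ = 13.8
Q₂ − Q₁ > Q₃ − Q₂ ⇒ the lower half is more spread out ⇒ left-skewed.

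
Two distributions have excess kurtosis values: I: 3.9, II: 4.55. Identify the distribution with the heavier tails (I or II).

II

Higher excess kurtosis ⇒ heavier tails relative to the normal distribution.
3.9 vs 4.55: the larger is 4.55, so II has heavier tails.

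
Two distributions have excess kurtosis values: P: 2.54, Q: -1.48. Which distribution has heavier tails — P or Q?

Higher excess kurtosis ⇒ heavier tails relative to the normal distribution.
2.54 vs -1.48: the larger is 2.54, so P has heavier tails. (P is leptokurtic — heavier-than-normal tails; the other is platykurtic.)

P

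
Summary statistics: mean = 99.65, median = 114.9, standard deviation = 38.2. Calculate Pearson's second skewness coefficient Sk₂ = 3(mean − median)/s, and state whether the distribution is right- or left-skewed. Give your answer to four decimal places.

Sk₂ = 3(99.65 − 114.9) / 38.2 = 3 × -15.2500 / 38.2
    = -45.7500 / 38.2 ≈ -1.1976
Sk₂ < 0 ⇒ mean < median ⇒ left-skewed (negative skew).

-1.1976, left-skewed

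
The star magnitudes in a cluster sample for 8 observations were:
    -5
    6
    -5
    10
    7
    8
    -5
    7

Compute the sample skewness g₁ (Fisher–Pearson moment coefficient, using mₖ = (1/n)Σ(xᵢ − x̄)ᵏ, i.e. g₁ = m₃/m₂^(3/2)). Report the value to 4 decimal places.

-0.4198

x̄ = (-5 + 6 - 5 + 10 + 7 + 8 - 5 + 7) / 8 = 2.8750
deviations (xᵢ − x̄): -7.8750, 3.1250, -7.8750, 7.1250, 4.1250, 5.1250, -7.8750, 4.1250
Σ(xᵢ − x̄)² = 306.8750 ⇒ m₂ = 306.8750/8 = 38.35938
Σ(xᵢ − x̄)³ = -797.9063 ⇒ m₃ = -797.9063/8 = -99.73828
m₂^(3/2) = 38.35938^(1.5) = 237.57858
g₁ = m₃ / m₂^(3/2) = -99.73828 / 237.57858 ≈ -0.4198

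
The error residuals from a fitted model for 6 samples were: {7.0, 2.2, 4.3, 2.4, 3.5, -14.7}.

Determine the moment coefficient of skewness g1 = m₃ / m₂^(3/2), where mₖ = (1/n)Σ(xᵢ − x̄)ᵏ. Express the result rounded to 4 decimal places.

-1.5815

x̄ = (7.0 + 2.2 + 4.3 + 2.4 + 3.5 - 14.7) / 6 = 0.7833
deviations (xᵢ − x̄): 6.2167, 1.4167, 3.5167, 1.6167, 2.7167, -15.4833
Σ(xᵢ − x̄)² = 302.7483 ⇒ m₂ = 302.7483/6 = 50.45806
Σ(xᵢ − x̄)³ = -3401.0116 ⇒ m₃ = -3401.0116/6 = -566.83526
m₂^(3/2) = 50.45806^(1.5) = 358.42291
g1 = m₃ / m₂^(3/2) = -566.83526 / 358.42291 ≈ -1.5815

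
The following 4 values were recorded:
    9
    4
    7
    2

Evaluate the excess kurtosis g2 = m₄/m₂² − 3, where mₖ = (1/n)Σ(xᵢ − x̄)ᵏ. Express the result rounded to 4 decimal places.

x̄ = 5.5000
Σ(xᵢ − x̄)² = 29.0000 ⇒ m₂ = 7.25000
Σ(xᵢ − x̄)⁴ = 310.2500 ⇒ m₄ = 77.56250
m₂² = 52.56250
g2 = m₄/m₂² − 3 = 1.47562 − 3 ≈ -1.5244

-1.5244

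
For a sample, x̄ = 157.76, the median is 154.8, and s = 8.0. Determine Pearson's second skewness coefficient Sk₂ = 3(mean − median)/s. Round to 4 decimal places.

Sk₂ = 3(157.76 − 154.8) / 8.0 = 3 × 2.9600 / 8.0
    = 8.8800 / 8.0 ≈ 1.1100

1.1100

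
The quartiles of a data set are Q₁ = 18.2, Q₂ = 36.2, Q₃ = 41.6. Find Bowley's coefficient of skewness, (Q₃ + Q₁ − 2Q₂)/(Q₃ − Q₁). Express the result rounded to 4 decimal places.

-0.5385

numerator: Q₃ + Q₁ − 2Q₂ = 41.6 + 18.2 − 2×36.2 = -12.6000
denominator: Q₃ − Q₁ = 41.6 − 18.2 = 23.4000
Bowley skewness = -12.6000 / 23.4000 ≈ -0.5385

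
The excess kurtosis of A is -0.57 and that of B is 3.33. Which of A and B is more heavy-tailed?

B

Higher excess kurtosis ⇒ heavier tails relative to the normal distribution.
-0.57 vs 3.33: the larger is 3.33, so B has heavier tails. (B is leptokurtic — heavier-than-normal tails; the other is platykurtic.)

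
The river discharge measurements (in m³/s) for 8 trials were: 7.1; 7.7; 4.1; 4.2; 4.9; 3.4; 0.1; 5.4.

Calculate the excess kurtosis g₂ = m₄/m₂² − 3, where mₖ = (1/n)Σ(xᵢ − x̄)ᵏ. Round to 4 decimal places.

-0.0794

x̄ = 4.6125
Σ(xᵢ − x̄)² = 38.6888 ⇒ m₂ = 4.83609
Σ(xᵢ − x̄)⁴ = 546.4471 ⇒ m₄ = 68.30589
m₂² = 23.38780
g₂ = m₄/m₂² − 3 = 2.92058 − 3 ≈ -0.0794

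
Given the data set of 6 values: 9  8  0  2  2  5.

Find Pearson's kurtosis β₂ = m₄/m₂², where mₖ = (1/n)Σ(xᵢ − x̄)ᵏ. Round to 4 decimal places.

1.5000

x̄ = 4.3333
Σ(xᵢ − x̄)² = 65.3333 ⇒ m₂ = 10.88889
Σ(xᵢ − x̄)⁴ = 1067.1111 ⇒ m₄ = 177.85185
m₂² = 118.56790
β₂ = m₄/m₂² = 177.85185 / 118.56790 ≈ 1.5000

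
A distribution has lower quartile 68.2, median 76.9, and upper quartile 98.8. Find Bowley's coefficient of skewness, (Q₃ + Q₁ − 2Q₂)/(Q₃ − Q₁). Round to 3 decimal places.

0.431

numerator: Q₃ + Q₁ − 2Q₂ = 98.8 + 68.2 − 2×76.9 = 13.2000
denominator: Q₃ − Q₁ = 98.8 − 68.2 = 30.6000
Bowley skewness = 13.2000 / 30.6000 ≈ 0.431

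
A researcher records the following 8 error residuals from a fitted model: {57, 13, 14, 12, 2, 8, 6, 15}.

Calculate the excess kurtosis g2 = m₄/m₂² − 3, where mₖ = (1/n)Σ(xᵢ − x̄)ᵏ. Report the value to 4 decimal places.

x̄ = 15.8750
Σ(xᵢ − x̄)² = 2070.8750 ⇒ m₂ = 258.85938
Σ(xᵢ − x̄)⁴ = 2911103.6504 ⇒ m₄ = 363887.95630
m₂² = 67008.17603
g2 = m₄/m₂² − 3 = 5.43050 − 3 ≈ 2.4305

2.4305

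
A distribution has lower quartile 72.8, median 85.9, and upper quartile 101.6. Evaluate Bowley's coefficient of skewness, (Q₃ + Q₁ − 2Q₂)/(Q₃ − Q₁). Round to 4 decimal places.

0.0903

numerator: Q₃ + Q₁ − 2Q₂ = 101.6 + 72.8 − 2×85.9 = 2.6000
denominator: Q₃ − Q₁ = 101.6 − 72.8 = 28.8000
Bowley skewness = 2.6000 / 28.8000 ≈ 0.0903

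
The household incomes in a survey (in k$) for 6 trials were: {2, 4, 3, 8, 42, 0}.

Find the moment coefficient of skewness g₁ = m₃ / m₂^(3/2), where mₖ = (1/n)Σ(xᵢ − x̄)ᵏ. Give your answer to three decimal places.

1.682

x̄ = (2 + 4 + 3 + 8 + 42 + 0) / 6 = 9.8333
deviations (xᵢ − x̄): -7.8333, -5.8333, -6.8333, -1.8333, 32.1667, -9.8333
Σ(xᵢ − x̄)² = 1276.8333 ⇒ m₂ = 1276.8333/6 = 212.80556
Σ(xᵢ − x̄)³ = 31327.4444 ⇒ m₃ = 31327.4444/6 = 5221.24074
m₂^(3/2) = 212.80556^(1.5) = 3104.37689
g₁ = m₃ / m₂^(3/2) = 5221.24074 / 3104.37689 ≈ 1.682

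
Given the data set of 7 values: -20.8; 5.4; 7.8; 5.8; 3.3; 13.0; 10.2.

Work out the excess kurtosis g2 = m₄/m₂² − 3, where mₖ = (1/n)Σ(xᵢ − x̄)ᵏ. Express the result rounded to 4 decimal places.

x̄ = 3.5286
Σ(xᵢ − x̄)² = 753.0543 ⇒ m₂ = 107.57918
Σ(xᵢ − x̄)⁴ = 360721.4575 ⇒ m₄ = 51531.63679
m₂² = 11573.28076
g2 = m₄/m₂² − 3 = 4.45264 − 3 ≈ 1.4526

1.4526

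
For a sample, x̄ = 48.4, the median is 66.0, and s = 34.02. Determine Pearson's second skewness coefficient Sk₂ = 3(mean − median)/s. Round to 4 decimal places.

-1.5520

Sk₂ = 3(48.4 − 66.0) / 34.02 = 3 × -17.6000 / 34.02
    = -52.8000 / 34.02 ≈ -1.5520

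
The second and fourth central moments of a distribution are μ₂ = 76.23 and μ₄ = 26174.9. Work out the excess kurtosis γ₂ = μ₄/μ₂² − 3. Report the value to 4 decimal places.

1.5044

μ₂² = 76.23² = 5811.01290
μ₄/μ₂² = 26174.9 / 5811.01290 = 4.50436
γ₂ = 4.50436 − 3 ≈ 1.5044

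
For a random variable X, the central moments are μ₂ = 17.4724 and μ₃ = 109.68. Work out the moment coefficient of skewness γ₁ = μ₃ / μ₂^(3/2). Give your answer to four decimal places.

1.5018

σ = √μ₂ = √17.4724 = 4.18000
σ³ = μ₂^(3/2) = 73.03463
γ₁ = μ₃/σ³ = 109.68 / 73.03463 ≈ 1.5018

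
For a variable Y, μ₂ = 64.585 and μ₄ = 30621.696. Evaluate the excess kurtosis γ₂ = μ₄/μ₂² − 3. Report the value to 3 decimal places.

4.341

μ₂² = 64.585² = 4171.22222
μ₄/μ₂² = 30621.696 / 4171.22222 = 7.34118
γ₂ = 7.34118 − 3 ≈ 4.341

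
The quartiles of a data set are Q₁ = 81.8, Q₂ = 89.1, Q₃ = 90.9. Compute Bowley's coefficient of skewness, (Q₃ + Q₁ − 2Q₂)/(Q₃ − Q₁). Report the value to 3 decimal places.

-0.604

numerator: Q₃ + Q₁ − 2Q₂ = 90.9 + 81.8 − 2×89.1 = -5.5000
denominator: Q₃ − Q₁ = 90.9 − 81.8 = 9.1000
Bowley skewness = -5.5000 / 9.1000 ≈ -0.604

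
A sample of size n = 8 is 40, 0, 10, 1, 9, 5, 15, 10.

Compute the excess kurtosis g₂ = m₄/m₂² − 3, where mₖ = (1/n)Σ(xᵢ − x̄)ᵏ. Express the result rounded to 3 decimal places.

x̄ = 11.2500
Σ(xᵢ − x̄)² = 1119.5000 ⇒ m₂ = 139.93750
Σ(xᵢ − x̄)⁴ = 712015.9063 ⇒ m₄ = 89001.98828
m₂² = 19582.50391
g₂ = m₄/m₂² − 3 = 4.54497 − 3 ≈ 1.545

1.545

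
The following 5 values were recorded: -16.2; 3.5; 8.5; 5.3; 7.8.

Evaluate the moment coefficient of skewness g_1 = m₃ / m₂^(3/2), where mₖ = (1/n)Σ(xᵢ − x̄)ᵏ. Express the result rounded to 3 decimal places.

-1.362

x̄ = (-16.2 + 3.5 + 8.5 + 5.3 + 7.8) / 5 = 1.7800
deviations (xᵢ − x̄): -17.9800, 1.7200, 6.7200, 3.5200, 6.0200
Σ(xᵢ − x̄)² = 420.0280 ⇒ m₂ = 420.0280/5 = 84.00560
Σ(xᵢ − x̄)³ = -5242.2473 ⇒ m₃ = -5242.2473/5 = -1048.44946
m₂^(3/2) = 84.00560^(1.5) = 769.94971
g_1 = m₃ / m₂^(3/2) = -1048.44946 / 769.94971 ≈ -1.362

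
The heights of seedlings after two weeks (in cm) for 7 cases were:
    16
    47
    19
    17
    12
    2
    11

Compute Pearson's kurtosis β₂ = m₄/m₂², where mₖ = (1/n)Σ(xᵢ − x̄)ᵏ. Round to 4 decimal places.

3.9700

x̄ = 17.7143
Σ(xᵢ − x̄)² = 1187.4286 ⇒ m₂ = 169.63265
Σ(xᵢ − x̄)⁴ = 799657.7376 ⇒ m₄ = 114236.81966
m₂² = 28775.23698
β₂ = m₄/m₂² = 114236.81966 / 28775.23698 ≈ 3.9700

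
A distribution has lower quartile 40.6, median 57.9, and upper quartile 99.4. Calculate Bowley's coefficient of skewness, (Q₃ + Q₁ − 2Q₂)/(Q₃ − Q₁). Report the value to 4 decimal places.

numerator: Q₃ + Q₁ − 2Q₂ = 99.4 + 40.6 − 2×57.9 = 24.2000
denominator: Q₃ − Q₁ = 99.4 − 40.6 = 58.8000
Bowley skewness = 24.2000 / 58.8000 ≈ 0.4116

0.4116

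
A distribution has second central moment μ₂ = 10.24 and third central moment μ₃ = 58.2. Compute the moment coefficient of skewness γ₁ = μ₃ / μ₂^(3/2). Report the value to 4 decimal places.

σ = √μ₂ = √10.24 = 3.20000
σ³ = μ₂^(3/2) = 32.76800
γ₁ = μ₃/σ³ = 58.2 / 32.76800 ≈ 1.7761

1.7761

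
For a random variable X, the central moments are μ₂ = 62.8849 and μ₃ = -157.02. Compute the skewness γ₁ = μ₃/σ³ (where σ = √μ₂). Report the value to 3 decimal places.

-0.315

σ = √μ₂ = √62.8849 = 7.93000
σ³ = μ₂^(3/2) = 498.67726
γ₁ = μ₃/σ³ = -157.02 / 498.67726 ≈ -0.315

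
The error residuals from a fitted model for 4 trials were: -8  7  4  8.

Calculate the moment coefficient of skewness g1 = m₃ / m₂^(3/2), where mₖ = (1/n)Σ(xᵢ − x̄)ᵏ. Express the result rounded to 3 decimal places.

-0.981

x̄ = (-8 + 7 + 4 + 8) / 4 = 2.7500
deviations (xᵢ − x̄): -10.7500, 4.2500, 1.2500, 5.2500
Σ(xᵢ − x̄)² = 162.7500 ⇒ m₂ = 162.7500/4 = 40.68750
Σ(xᵢ − x̄)³ = -1018.8750 ⇒ m₃ = -1018.8750/4 = -254.71875
m₂^(3/2) = 40.68750^(1.5) = 259.53236
g1 = m₃ / m₂^(3/2) = -254.71875 / 259.53236 ≈ -0.981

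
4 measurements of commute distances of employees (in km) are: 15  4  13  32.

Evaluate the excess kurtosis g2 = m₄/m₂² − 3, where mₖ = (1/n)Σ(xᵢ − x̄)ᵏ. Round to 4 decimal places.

x̄ = 16.0000
Σ(xᵢ − x̄)² = 410.0000 ⇒ m₂ = 102.50000
Σ(xᵢ − x̄)⁴ = 86354.0000 ⇒ m₄ = 21588.50000
m₂² = 10506.25000
g2 = m₄/m₂² − 3 = 2.05482 − 3 ≈ -0.9452

-0.9452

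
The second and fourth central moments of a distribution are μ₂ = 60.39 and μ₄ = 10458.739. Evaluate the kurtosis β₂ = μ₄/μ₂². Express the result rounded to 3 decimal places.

2.868

μ₂² = 60.39² = 3646.95210
μ₄/μ₂² = 10458.739 / 3646.95210 = 2.86780
β₂ ≈ 2.868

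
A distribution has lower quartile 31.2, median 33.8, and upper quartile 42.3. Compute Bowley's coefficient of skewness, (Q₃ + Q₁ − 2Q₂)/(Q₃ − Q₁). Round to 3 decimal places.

numerator: Q₃ + Q₁ − 2Q₂ = 42.3 + 31.2 − 2×33.8 = 5.9000
denominator: Q₃ − Q₁ = 42.3 − 31.2 = 11.1000
Bowley skewness = 5.9000 / 11.1000 ≈ 0.532

0.532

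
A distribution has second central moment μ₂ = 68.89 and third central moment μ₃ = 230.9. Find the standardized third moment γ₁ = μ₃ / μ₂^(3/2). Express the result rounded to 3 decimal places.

0.404

σ = √μ₂ = √68.89 = 8.30000
σ³ = μ₂^(3/2) = 571.78700
γ₁ = μ₃/σ³ = 230.9 / 571.78700 ≈ 0.404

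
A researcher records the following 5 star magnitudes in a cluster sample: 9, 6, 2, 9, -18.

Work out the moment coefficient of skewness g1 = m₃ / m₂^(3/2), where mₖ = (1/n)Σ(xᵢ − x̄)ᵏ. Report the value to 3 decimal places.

-1.276

x̄ = (9 + 6 + 2 + 9 - 18) / 5 = 1.6000
deviations (xᵢ − x̄): 7.4000, 4.4000, 0.4000, 7.4000, -19.6000
Σ(xᵢ − x̄)² = 513.2000 ⇒ m₂ = 513.2000/5 = 102.64000
Σ(xᵢ − x̄)³ = -6633.8400 ⇒ m₃ = -6633.8400/5 = -1326.76800
m₂^(3/2) = 102.64000^(1.5) = 1039.86022
g1 = m₃ / m₂^(3/2) = -1326.76800 / 1039.86022 ≈ -1.276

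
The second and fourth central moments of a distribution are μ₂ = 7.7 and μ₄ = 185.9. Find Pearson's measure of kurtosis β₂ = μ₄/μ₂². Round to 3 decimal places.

3.135

μ₂² = 7.7² = 59.29000
μ₄/μ₂² = 185.9 / 59.29000 = 3.13544
β₂ ≈ 3.135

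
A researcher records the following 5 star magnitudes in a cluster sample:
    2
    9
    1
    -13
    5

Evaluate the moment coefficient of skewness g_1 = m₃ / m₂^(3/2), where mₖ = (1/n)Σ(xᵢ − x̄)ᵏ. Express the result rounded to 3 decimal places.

x̄ = (2 + 9 + 1 - 13 + 5) / 5 = 0.8000
deviations (xᵢ − x̄): 1.2000, 8.2000, 0.2000, -13.8000, 4.2000
Σ(xᵢ − x̄)² = 276.8000 ⇒ m₂ = 276.8000/5 = 55.36000
Σ(xᵢ − x̄)³ = -2000.8800 ⇒ m₃ = -2000.8800/5 = -400.17600
m₂^(3/2) = 55.36000^(1.5) = 411.90221
g_1 = m₃ / m₂^(3/2) = -400.17600 / 411.90221 ≈ -0.972

-0.972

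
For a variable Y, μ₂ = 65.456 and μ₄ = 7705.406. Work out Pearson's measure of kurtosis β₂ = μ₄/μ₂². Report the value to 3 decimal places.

μ₂² = 65.456² = 4284.48794
μ₄/μ₂² = 7705.406 / 4284.48794 = 1.79844
β₂ ≈ 1.798

1.798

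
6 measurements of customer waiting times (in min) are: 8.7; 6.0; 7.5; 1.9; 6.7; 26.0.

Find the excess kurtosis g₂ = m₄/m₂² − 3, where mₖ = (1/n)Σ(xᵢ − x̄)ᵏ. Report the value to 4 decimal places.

0.7295

x̄ = 9.4667
Σ(xᵢ − x̄)² = 354.7333 ⇒ m₂ = 59.12222
Σ(xᵢ − x̄)⁴ = 78217.2240 ⇒ m₄ = 13036.20401
m₂² = 3495.43716
g₂ = m₄/m₂² − 3 = 3.72949 − 3 ≈ 0.7295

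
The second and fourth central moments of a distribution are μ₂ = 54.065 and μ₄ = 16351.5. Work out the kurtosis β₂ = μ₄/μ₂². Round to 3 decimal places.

μ₂² = 54.065² = 2923.02422
μ₄/μ₂² = 16351.5 / 2923.02422 = 5.59404
β₂ ≈ 5.594

5.594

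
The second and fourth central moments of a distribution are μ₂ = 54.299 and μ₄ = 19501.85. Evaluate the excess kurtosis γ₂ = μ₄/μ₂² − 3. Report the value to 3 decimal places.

3.614

μ₂² = 54.299² = 2948.38140
μ₄/μ₂² = 19501.85 / 2948.38140 = 6.61443
γ₂ = 6.61443 − 3 ≈ 3.614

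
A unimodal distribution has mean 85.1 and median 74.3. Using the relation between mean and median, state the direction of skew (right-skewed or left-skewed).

right-skewed

mean − median = 85.1 − 74.3 = 10.8
mean > median ⇒ the longer tail is on the right ⇒ right-skewed (positively skewed).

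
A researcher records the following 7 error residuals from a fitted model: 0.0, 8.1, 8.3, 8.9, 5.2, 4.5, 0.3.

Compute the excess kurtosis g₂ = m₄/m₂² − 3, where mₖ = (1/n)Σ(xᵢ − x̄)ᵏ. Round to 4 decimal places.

-1.4036

x̄ = 5.0429
Σ(xᵢ − x̄)² = 83.0771 ⇒ m₂ = 11.86816
Σ(xᵢ − x̄)⁴ = 1574.0463 ⇒ m₄ = 224.86376
m₂² = 140.85330
g₂ = m₄/m₂² − 3 = 1.59644 − 3 ≈ -1.4036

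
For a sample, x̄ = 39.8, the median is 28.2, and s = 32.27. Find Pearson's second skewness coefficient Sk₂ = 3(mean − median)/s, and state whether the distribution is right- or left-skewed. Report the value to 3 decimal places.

1.078, right-skewed

Sk₂ = 3(39.8 − 28.2) / 32.27 = 3 × 11.6000 / 32.27
    = 34.8000 / 32.27 ≈ 1.078
Sk₂ > 0 ⇒ mean > median ⇒ right-skewed (positive skew).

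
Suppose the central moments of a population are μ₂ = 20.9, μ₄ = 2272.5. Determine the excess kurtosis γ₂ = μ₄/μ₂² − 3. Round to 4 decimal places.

μ₂² = 20.9² = 436.81000
μ₄/μ₂² = 2272.5 / 436.81000 = 5.20249
γ₂ = 5.20249 − 3 ≈ 2.2025

2.2025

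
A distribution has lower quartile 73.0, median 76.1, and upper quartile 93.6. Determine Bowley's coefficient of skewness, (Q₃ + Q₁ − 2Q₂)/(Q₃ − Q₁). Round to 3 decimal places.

numerator: Q₃ + Q₁ − 2Q₂ = 93.6 + 73.0 − 2×76.1 = 14.4000
denominator: Q₃ − Q₁ = 93.6 − 73.0 = 20.6000
Bowley skewness = 14.4000 / 20.6000 ≈ 0.699

0.699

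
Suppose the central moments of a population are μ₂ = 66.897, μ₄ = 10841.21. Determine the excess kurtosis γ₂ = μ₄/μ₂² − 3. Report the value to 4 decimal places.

μ₂² = 66.897² = 4475.20861
μ₄/μ₂² = 10841.21 / 4475.20861 = 2.42250
γ₂ = 2.42250 − 3 ≈ -0.5775

-0.5775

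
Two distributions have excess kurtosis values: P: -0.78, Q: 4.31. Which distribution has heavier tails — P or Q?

Q

Higher excess kurtosis ⇒ heavier tails relative to the normal distribution.
-0.78 vs 4.31: the larger is 4.31, so Q has heavier tails. (Q is leptokurtic — heavier-than-normal tails; the other is platykurtic.)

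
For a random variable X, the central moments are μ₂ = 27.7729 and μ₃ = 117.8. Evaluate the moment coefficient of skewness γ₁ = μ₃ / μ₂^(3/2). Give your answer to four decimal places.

0.8048

σ = √μ₂ = √27.7729 = 5.27000
σ³ = μ₂^(3/2) = 146.36318
γ₁ = μ₃/σ³ = 117.8 / 146.36318 ≈ 0.8048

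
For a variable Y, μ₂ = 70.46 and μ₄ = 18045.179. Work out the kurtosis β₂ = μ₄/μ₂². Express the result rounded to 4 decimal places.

3.6348

μ₂² = 70.46² = 4964.61160
μ₄/μ₂² = 18045.179 / 4964.61160 = 3.63476
β₂ ≈ 3.6348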